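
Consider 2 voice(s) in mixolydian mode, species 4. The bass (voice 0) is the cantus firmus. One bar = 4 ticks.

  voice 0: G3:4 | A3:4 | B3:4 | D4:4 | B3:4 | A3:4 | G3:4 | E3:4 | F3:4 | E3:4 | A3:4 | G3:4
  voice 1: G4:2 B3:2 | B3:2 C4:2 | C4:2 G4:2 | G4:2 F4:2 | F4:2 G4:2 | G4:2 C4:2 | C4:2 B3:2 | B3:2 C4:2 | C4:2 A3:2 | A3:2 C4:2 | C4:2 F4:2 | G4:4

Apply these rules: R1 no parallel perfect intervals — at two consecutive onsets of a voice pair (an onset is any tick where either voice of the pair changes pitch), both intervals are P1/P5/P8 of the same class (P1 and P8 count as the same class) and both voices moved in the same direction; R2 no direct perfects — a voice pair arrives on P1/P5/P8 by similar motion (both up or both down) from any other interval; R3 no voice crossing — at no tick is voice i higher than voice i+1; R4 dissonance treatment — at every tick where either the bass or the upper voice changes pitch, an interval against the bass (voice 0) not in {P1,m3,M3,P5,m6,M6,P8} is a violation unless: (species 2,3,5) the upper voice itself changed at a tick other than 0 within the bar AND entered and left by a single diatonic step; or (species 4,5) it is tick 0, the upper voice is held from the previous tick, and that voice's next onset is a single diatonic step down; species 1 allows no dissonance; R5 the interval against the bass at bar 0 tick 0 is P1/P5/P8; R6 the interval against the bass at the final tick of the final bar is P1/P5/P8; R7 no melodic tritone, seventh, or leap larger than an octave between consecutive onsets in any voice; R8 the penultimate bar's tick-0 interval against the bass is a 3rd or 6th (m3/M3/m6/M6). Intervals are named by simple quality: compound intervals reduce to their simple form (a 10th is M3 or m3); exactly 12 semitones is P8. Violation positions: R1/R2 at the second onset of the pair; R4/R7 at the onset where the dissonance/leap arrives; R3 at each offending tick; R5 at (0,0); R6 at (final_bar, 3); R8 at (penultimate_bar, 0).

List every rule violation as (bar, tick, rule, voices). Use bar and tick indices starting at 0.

bar 0: v0=G3 v1=G4 downbeat P8
bar 1: v0=A3 v1=B3 downbeat M2
bar 2: v0=B3 v1=C4 downbeat m2
bar 3: v0=D4 v1=G4 downbeat P4
bar 4: v0=B3 v1=F4 downbeat TT
bar 5: v0=A3 v1=G4 downbeat m7
bar 6: v0=G3 v1=C4 downbeat P4
bar 7: v0=E3 v1=B3 downbeat P5
bar 8: v0=F3 v1=C4 downbeat P5
bar 9: v0=E3 v1=A3 downbeat P4
bar 10: v0=A3 v1=C4 downbeat m3
bar 11: v0=G3 v1=G4 downbeat P8
  -> R4 @ bar 1 tick 0 v(0, 1): A3/B3 M2 untreated
  -> R4 @ bar 2 tick 0 v(0, 1): B3/C4 m2 untreated
  -> R4 @ bar 4 tick 0 v(0, 1): B3/F4 TT untreated
  -> R4 @ bar 5 tick 0 v(0, 1): A3/G4 m7 untreated
  -> R4 @ bar 9 tick 0 v(0, 1): E3/A3 P4 untreated

(1, 0, R4, (0, 1))
(2, 0, R4, (0, 1))
(4, 0, R4, (0, 1))
(5, 0, R4, (0, 1))
(9, 0, R4, (0, 1))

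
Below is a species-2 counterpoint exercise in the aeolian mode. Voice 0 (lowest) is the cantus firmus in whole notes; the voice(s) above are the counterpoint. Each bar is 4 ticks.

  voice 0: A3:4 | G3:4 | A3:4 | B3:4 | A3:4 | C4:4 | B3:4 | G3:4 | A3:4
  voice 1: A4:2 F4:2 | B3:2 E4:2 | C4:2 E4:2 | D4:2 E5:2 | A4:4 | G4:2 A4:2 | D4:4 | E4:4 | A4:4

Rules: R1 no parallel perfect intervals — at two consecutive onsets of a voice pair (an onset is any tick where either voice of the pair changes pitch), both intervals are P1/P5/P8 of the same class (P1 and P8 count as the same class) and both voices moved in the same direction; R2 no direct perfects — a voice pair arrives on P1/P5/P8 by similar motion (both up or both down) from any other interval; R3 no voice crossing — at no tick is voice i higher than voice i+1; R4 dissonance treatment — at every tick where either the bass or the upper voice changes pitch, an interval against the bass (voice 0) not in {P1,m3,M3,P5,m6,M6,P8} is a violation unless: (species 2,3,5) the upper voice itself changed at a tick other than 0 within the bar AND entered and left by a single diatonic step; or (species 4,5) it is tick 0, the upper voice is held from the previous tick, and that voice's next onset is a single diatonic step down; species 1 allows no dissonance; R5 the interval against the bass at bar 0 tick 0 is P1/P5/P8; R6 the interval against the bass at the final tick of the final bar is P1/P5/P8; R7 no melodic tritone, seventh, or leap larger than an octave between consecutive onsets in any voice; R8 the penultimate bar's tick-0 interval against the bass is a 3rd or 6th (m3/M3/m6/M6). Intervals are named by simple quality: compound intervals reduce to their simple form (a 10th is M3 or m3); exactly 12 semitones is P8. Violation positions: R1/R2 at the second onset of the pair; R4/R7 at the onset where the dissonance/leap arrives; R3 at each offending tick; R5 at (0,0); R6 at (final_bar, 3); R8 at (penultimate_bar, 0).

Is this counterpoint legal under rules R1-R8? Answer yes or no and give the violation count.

No (5 violations)

bar 0: v0=A3 v1=A4 (P8)
bar 1: v0=G3 v1=B3 (M3)
bar 2: v0=A3 v1=C4 (m3)
bar 3: v0=B3 v1=D4 (m3)
bar 4: v0=A3 v1=A4 (P8)
bar 5: v0=C4 v1=G4 (P5)
bar 6: v0=B3 v1=D4 (m3)
bar 7: v0=G3 v1=E4 (M6)
bar 8: v0=A3 v1=A4 (P8)
  R7 @ bar1.0: F4->B3 leap 6st
  R4 @ bar3.2: B3/E5 P4 untreated
  R7 @ bar3.2: D4->E5 leap 14st
  R2 @ bar4.0: B3/E5 P4 -> A3/A4 P8 similar
  R2 @ bar8.0: G3/E4 M6 -> A3/A4 P8 similar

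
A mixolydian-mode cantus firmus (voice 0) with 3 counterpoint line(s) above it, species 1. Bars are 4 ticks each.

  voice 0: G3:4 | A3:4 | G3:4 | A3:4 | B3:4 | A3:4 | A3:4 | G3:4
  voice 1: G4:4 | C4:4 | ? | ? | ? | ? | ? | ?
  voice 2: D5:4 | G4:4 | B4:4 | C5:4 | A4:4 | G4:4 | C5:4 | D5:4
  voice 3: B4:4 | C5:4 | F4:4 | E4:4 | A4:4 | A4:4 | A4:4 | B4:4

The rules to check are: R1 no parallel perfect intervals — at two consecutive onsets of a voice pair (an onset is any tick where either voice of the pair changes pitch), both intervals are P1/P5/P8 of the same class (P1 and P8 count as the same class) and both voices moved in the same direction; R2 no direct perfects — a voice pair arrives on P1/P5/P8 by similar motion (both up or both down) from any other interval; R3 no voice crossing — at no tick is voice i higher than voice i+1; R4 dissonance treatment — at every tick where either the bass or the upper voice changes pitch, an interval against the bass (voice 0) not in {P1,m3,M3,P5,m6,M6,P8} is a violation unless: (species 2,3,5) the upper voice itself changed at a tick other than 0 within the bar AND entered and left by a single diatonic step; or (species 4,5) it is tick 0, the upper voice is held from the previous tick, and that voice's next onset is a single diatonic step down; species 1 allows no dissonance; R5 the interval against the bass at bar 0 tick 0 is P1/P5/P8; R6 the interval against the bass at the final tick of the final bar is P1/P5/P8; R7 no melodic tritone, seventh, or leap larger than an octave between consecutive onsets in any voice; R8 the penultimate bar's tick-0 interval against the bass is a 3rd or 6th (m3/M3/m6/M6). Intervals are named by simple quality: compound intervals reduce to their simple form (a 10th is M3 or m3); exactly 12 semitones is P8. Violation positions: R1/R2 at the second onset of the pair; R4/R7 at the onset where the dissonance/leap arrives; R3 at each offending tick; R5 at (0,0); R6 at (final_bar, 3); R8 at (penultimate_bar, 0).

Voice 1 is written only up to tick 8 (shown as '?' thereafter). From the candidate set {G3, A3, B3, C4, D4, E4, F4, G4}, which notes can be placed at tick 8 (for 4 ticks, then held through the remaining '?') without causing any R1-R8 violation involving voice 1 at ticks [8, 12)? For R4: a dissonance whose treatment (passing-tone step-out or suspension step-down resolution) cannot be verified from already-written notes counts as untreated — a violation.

{B3, D4, G4}

G3: violates R2
A3: violates R4
B3: legal
C4: violates R4
D4: legal
E4: violates R1
F4: violates R4
G4: legal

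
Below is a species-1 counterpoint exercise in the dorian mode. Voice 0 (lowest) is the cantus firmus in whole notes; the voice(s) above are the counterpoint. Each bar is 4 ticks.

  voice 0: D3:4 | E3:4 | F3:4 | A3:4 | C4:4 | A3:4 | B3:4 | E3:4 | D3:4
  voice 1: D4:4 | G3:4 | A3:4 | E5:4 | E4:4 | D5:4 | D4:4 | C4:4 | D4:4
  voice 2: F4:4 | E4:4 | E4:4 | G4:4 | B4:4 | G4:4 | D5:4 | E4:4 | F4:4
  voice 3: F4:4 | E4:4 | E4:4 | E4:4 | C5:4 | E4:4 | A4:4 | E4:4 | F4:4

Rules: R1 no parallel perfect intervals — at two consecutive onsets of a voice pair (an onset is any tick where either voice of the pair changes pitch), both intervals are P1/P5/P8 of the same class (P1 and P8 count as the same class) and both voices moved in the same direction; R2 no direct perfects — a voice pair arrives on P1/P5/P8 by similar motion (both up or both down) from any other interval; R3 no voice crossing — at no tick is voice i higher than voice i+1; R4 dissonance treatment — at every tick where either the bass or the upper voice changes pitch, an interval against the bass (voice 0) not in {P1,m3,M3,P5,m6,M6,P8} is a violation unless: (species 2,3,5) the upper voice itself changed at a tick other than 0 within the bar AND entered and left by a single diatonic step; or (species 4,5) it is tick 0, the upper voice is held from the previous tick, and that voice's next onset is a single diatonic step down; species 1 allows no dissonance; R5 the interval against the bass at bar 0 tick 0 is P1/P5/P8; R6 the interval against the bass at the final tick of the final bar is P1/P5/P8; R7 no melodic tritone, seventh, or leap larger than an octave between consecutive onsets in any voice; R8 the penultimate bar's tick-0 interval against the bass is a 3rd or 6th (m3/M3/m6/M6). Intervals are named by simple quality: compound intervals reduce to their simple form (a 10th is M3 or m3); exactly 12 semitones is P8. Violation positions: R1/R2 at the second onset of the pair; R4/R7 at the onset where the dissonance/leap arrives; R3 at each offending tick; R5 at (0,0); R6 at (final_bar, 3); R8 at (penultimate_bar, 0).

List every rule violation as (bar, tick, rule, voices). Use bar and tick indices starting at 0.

(0, 0, R5, (0, 2))
(0, 0, R5, (0, 3))
(1, 0, R1, (2, 3))
(2, 0, R4, (0, 2))
(2, 0, R4, (0, 3))
(3, 0, R2, (0, 1))
(3, 0, R3, (1, 2))
(3, 0, R3, (2, 3))
(3, 0, R4, (0, 2))
(3, 0, R7, (1,))
(3, 1, R3, (1, 2))
(3, 1, R3, (2, 3))
(3, 2, R3, (1, 2))
(3, 2, R3, (2, 3))
(3, 3, R3, (1, 2))
(3, 3, R3, (2, 3))
(4, 0, R2, (0, 3))
(4, 0, R4, (0, 2))
(5, 0, R2, (0, 3))
(5, 0, R3, (1, 2))
(5, 0, R3, (2, 3))
(5, 0, R4, (0, 1))
(5, 0, R4, (0, 2))
(5, 0, R7, (1,))
(5, 1, R3, (1, 2))
(5, 1, R3, (2, 3))
(5, 2, R3, (1, 2))
(5, 2, R3, (2, 3))
(5, 3, R3, (1, 2))
(5, 3, R3, (2, 3))
(6, 0, R3, (2, 3))
(6, 0, R4, (0, 3))
(6, 1, R3, (2, 3))
(6, 2, R3, (2, 3))
(6, 3, R3, (2, 3))
(7, 0, R2, (0, 2))
(7, 0, R2, (0, 3))
(7, 0, R2, (2, 3))
(7, 0, R7, (2,))
(7, 0, R8, (0, 2))
(7, 0, R8, (0, 3))
(8, 0, R1, (2, 3))
(8, 3, R6, (0, 2))
(8, 3, R6, (0, 3))

bar 0: v0=D3 v1=D4 v2=F4 v3=F4 downbeat m3
bar 1: v0=E3 v1=G3 v2=E4 v3=E4 downbeat P8
bar 2: v0=F3 v1=A3 v2=E4 v3=E4 downbeat M7
bar 3: v0=A3 v1=E5 v2=G4 v3=E4 downbeat P5
bar 4: v0=C4 v1=E4 v2=B4 v3=C5 downbeat P8
bar 5: v0=A3 v1=D5 v2=G4 v3=E4 downbeat P5
bar 6: v0=B3 v1=D4 v2=D5 v3=A4 downbeat m7
bar 7: v0=E3 v1=C4 v2=E4 v3=E4 downbeat P8
bar 8: v0=D3 v1=D4 v2=F4 v3=F4 downbeat m3
  -> R5 @ bar 0 tick 0 v(0, 2): opens on m3
  -> R5 @ bar 0 tick 0 v(0, 3): opens on m3
  -> R1 @ bar 1 tick 0 v(2, 3): F4/F4 P1 -> E4/E4 P1 similar
  -> R4 @ bar 2 tick 0 v(0, 2): F3/E4 M7 untreated
  -> R4 @ bar 2 tick 0 v(0, 3): F3/E4 M7 untreated
  -> R2 @ bar 3 tick 0 v(0, 1): F3/A3 M3 -> A3/E5 P5 similar
  -> R3 @ bar 3 tick 0 v(1, 2): E5 above G4
  -> R3 @ bar 3 tick 0 v(2, 3): G4 above E4
  -> R4 @ bar 3 tick 0 v(0, 2): A3/G4 m7 untreated
  -> R7 @ bar 3 tick 0 v(1,): A3->E5 leap 19st
  -> R3 @ bar 3 tick 1 v(1, 2): E5 above G4
  -> R3 @ bar 3 tick 1 v(2, 3): G4 above E4
  -> R3 @ bar 3 tick 2 v(1, 2): E5 above G4
  -> R3 @ bar 3 tick 2 v(2, 3): G4 above E4
  -> R3 @ bar 3 tick 3 v(1, 2): E5 above G4
  -> R3 @ bar 3 tick 3 v(2, 3): G4 above E4
  -> R2 @ bar 4 tick 0 v(0, 3): A3/E4 P5 -> C4/C5 P8 similar
  -> R4 @ bar 4 tick 0 v(0, 2): C4/B4 M7 untreated
  -> R2 @ bar 5 tick 0 v(0, 3): C4/C5 P8 -> A3/E4 P5 similar
  -> R3 @ bar 5 tick 0 v(1, 2): D5 above G4
  -> R3 @ bar 5 tick 0 v(2, 3): G4 above E4
  -> R4 @ bar 5 tick 0 v(0, 1): A3/D5 P4 untreated
  -> R4 @ bar 5 tick 0 v(0, 2): A3/G4 m7 untreated
  -> R7 @ bar 5 tick 0 v(1,): E4->D5 leap 10st
  -> R3 @ bar 5 tick 1 v(1, 2): D5 above G4
  -> R3 @ bar 5 tick 1 v(2, 3): G4 above E4
  -> R3 @ bar 5 tick 2 v(1, 2): D5 above G4
  -> R3 @ bar 5 tick 2 v(2, 3): G4 above E4
  -> R3 @ bar 5 tick 3 v(1, 2): D5 above G4
  -> R3 @ bar 5 tick 3 v(2, 3): G4 above E4
  -> R3 @ bar 6 tick 0 v(2, 3): D5 above A4
  -> R4 @ bar 6 tick 0 v(0, 3): B3/A4 m7 untreated
  -> R3 @ bar 6 tick 1 v(2, 3): D5 above A4
  -> R3 @ bar 6 tick 2 v(2, 3): D5 above A4
  -> R3 @ bar 6 tick 3 v(2, 3): D5 above A4
  -> R2 @ bar 7 tick 0 v(0, 2): B3/D5 m3 -> E3/E4 P8 similar
  -> R2 @ bar 7 tick 0 v(0, 3): B3/A4 m7 -> E3/E4 P8 similar
  -> R2 @ bar 7 tick 0 v(2, 3): D5/A4 P4 -> E4/E4 P1 similar
  -> R7 @ bar 7 tick 0 v(2,): D5->E4 leap 10st
  -> R8 @ bar 7 tick 0 v(0, 2): penult P8 not 3rd/6th
  -> R8 @ bar 7 tick 0 v(0, 3): penult P8 not 3rd/6th
  -> R1 @ bar 8 tick 0 v(2, 3): E4/E4 P1 -> F4/F4 P1 similar
  -> R6 @ bar 8 tick 3 v(0, 2): closes on m3
  -> R6 @ bar 8 tick 3 v(0, 3): closes on m3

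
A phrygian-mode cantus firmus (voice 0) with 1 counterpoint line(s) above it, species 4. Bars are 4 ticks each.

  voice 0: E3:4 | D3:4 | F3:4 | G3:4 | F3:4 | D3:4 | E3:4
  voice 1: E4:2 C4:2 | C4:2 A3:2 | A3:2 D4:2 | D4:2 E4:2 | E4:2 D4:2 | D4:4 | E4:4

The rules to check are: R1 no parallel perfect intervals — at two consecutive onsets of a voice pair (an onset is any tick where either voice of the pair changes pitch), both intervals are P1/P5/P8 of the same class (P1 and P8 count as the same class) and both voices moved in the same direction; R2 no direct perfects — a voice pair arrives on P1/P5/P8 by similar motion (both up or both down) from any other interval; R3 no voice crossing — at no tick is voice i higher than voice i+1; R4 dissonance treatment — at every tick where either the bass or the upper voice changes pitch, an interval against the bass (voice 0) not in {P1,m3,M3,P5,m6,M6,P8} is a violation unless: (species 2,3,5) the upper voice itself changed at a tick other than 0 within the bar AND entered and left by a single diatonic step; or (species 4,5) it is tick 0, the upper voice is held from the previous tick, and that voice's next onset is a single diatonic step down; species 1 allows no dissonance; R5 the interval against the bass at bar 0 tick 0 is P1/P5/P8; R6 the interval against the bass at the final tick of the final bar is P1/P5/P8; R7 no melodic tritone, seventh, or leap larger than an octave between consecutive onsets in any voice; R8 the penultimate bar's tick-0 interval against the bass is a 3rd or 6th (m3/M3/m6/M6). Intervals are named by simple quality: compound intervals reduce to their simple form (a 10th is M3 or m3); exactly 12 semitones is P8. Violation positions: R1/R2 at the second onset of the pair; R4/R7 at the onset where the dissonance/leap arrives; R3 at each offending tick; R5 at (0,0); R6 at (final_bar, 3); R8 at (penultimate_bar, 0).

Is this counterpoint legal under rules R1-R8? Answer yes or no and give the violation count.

bar 0: v0=E3 v1=E4 (P8)
bar 1: v0=D3 v1=C4 (m7)
bar 2: v0=F3 v1=A3 (M3)
bar 3: v0=G3 v1=D4 (P5)
bar 4: v0=F3 v1=E4 (M7)
bar 5: v0=D3 v1=D4 (P8)
bar 6: v0=E3 v1=E4 (P8)
  R4 @ bar1.0: D3/C4 m7 untreated
  R8 @ bar5.0: penult P8 not 3rd/6th
  R1 @ bar6.0: D3/D4 P8 -> E3/E4 P8 similar

No (3 violations)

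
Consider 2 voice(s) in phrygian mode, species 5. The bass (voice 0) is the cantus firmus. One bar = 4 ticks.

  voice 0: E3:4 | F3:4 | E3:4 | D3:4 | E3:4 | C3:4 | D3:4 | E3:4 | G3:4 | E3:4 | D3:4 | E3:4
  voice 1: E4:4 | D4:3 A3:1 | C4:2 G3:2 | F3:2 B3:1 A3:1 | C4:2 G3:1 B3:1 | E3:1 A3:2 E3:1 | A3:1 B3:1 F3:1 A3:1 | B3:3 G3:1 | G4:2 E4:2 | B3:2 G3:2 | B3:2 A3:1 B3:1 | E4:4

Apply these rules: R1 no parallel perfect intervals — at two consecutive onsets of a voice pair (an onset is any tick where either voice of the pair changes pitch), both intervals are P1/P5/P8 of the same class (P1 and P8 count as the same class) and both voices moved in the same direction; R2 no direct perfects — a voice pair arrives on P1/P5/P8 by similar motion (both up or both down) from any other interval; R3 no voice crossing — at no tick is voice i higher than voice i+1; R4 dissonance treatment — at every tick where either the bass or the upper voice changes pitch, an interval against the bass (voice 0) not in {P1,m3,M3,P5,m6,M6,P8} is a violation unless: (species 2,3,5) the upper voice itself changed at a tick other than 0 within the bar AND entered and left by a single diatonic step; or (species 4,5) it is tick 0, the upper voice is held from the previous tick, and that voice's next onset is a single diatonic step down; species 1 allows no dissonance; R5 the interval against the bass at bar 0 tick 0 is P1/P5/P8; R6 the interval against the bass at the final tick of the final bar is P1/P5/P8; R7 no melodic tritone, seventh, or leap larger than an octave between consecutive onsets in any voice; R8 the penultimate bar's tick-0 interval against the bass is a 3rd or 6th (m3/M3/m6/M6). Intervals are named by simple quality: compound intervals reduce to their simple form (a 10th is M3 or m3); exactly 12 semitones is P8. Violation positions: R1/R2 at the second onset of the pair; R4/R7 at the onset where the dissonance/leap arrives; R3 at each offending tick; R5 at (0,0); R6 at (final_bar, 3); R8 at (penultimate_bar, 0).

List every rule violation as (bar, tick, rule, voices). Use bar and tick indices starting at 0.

(3, 2, R7, (1,))
(6, 0, R2, (0, 1))
(6, 2, R7, (1,))
(7, 0, R1, (0, 1))
(8, 0, R2, (0, 1))
(9, 0, R2, (0, 1))
(11, 0, R2, (0, 1))

bar 0: v0=E3 v1=E4 downbeat P8
bar 1: v0=F3 v1=D4 downbeat M6
bar 2: v0=E3 v1=C4 downbeat m6
bar 3: v0=D3 v1=F3 downbeat m3
bar 4: v0=E3 v1=C4 downbeat m6
bar 5: v0=C3 v1=E3 downbeat M3
bar 6: v0=D3 v1=A3 downbeat P5
bar 7: v0=E3 v1=B3 downbeat P5
bar 8: v0=G3 v1=G4 downbeat P8
bar 9: v0=E3 v1=B3 downbeat P5
bar 10: v0=D3 v1=B3 downbeat M6
bar 11: v0=E3 v1=E4 downbeat P8
  -> R7 @ bar 3 tick 2 v(1,): F3->B3 leap 6st
  -> R2 @ bar 6 tick 0 v(0, 1): C3/E3 M3 -> D3/A3 P5 similar
  -> R7 @ bar 6 tick 2 v(1,): B3->F3 leap 6st
  -> R1 @ bar 7 tick 0 v(0, 1): D3/A3 P5 -> E3/B3 P5 similar
  -> R2 @ bar 8 tick 0 v(0, 1): E3/G3 m3 -> G3/G4 P8 similar
  -> R2 @ bar 9 tick 0 v(0, 1): G3/E4 M6 -> E3/B3 P5 similar
  -> R2 @ bar 11 tick 0 v(0, 1): D3/B3 M6 -> E3/E4 P8 similar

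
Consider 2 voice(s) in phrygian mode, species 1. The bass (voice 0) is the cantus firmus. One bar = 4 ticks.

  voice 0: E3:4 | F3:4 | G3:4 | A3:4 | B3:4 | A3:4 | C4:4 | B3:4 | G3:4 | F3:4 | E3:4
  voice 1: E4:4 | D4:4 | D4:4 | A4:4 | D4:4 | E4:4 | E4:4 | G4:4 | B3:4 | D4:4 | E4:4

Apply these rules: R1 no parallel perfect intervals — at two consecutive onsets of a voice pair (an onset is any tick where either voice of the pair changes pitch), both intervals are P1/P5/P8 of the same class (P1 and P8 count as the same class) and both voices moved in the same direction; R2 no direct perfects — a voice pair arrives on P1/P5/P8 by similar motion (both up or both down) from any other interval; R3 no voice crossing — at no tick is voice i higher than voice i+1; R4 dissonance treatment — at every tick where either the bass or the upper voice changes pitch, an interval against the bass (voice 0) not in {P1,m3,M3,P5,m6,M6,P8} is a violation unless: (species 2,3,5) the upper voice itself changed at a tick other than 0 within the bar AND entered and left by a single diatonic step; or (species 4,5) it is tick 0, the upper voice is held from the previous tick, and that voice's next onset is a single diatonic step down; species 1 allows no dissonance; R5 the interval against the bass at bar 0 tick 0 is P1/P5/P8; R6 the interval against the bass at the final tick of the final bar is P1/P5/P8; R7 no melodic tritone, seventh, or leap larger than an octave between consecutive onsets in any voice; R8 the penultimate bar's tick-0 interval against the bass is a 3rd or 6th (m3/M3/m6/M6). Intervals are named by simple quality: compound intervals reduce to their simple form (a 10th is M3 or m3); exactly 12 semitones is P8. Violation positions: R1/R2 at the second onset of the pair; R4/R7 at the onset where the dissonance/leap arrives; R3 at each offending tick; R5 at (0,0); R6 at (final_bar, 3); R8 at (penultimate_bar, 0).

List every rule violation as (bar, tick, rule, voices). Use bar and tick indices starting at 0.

bar 0: v0=E3 v1=E4 downbeat P8
bar 1: v0=F3 v1=D4 downbeat M6
bar 2: v0=G3 v1=D4 downbeat P5
bar 3: v0=A3 v1=A4 downbeat P8
bar 4: v0=B3 v1=D4 downbeat m3
bar 5: v0=A3 v1=E4 downbeat P5
bar 6: v0=C4 v1=E4 downbeat M3
bar 7: v0=B3 v1=G4 downbeat m6
bar 8: v0=G3 v1=B3 downbeat M3
bar 9: v0=F3 v1=D4 downbeat M6
bar 10: v0=E3 v1=E4 downbeat P8
  -> R2 @ bar 3 tick 0 v(0, 1): G3/D4 P5 -> A3/A4 P8 similar

(3, 0, R2, (0, 1))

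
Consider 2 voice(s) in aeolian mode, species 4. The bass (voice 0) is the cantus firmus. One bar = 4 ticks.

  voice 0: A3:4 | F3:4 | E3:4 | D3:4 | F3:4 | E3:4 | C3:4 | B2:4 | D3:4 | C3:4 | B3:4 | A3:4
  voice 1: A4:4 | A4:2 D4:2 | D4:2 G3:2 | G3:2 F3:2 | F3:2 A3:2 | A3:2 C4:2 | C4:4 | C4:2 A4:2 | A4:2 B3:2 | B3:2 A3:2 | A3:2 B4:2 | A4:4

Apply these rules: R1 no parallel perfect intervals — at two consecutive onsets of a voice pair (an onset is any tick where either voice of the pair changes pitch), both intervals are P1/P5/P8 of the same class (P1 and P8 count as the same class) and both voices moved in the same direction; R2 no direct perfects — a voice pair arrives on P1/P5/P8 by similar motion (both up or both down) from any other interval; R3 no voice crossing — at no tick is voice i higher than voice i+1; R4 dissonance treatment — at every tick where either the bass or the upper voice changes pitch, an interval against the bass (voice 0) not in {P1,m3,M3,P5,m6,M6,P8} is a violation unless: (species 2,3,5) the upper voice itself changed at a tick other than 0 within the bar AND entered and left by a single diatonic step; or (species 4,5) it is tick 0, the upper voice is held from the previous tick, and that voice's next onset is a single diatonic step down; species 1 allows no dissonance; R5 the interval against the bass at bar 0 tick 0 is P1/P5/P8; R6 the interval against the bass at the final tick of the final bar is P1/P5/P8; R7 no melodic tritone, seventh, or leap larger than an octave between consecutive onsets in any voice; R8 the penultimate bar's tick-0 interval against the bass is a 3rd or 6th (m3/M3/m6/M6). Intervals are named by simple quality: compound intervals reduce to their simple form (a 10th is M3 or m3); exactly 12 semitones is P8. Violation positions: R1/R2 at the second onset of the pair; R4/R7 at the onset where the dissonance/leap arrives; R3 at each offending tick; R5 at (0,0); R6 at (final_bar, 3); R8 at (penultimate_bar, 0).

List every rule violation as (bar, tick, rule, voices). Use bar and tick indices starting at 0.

(2, 0, R4, (0, 1))
(5, 0, R4, (0, 1))
(7, 0, R4, (0, 1))
(7, 2, R4, (0, 1))
(8, 2, R7, (1,))
(10, 0, R3, (0, 1))
(10, 0, R4, (0, 1))
(10, 0, R7, (0,))
(10, 0, R8, (0, 1))
(10, 1, R3, (0, 1))
(10, 2, R7, (1,))
(11, 0, R1, (0, 1))

bar 0: v0=A3 v1=A4 downbeat P8
bar 1: v0=F3 v1=A4 downbeat M3
bar 2: v0=E3 v1=D4 downbeat m7
bar 3: v0=D3 v1=G3 downbeat P4
bar 4: v0=F3 v1=F3 downbeat P1
bar 5: v0=E3 v1=A3 downbeat P4
bar 6: v0=C3 v1=C4 downbeat P8
bar 7: v0=B2 v1=C4 downbeat m2
bar 8: v0=D3 v1=A4 downbeat P5
bar 9: v0=C3 v1=B3 downbeat M7
bar 10: v0=B3 v1=A3 downbeat M2
bar 11: v0=A3 v1=A4 downbeat P8
  -> R4 @ bar 2 tick 0 v(0, 1): E3/D4 m7 untreated
  -> R4 @ bar 5 tick 0 v(0, 1): E3/A3 P4 untreated
  -> R4 @ bar 7 tick 0 v(0, 1): B2/C4 m2 untreated
  -> R4 @ bar 7 tick 2 v(0, 1): B2/A4 m7 untreated
  -> R7 @ bar 8 tick 2 v(1,): A4->B3 leap 10st
  -> R3 @ bar 10 tick 0 v(0, 1): B3 above A3
  -> R4 @ bar 10 tick 0 v(0, 1): B3/A3 M2 untreated
  -> R7 @ bar 10 tick 0 v(0,): C3->B3 leap 11st
  -> R8 @ bar 10 tick 0 v(0, 1): penult M2 not 3rd/6th
  -> R3 @ bar 10 tick 1 v(0, 1): B3 above A3
  -> R7 @ bar 10 tick 2 v(1,): A3->B4 leap 14st
  -> R1 @ bar 11 tick 0 v(0, 1): B3/B4 P8 -> A3/A4 P8 similar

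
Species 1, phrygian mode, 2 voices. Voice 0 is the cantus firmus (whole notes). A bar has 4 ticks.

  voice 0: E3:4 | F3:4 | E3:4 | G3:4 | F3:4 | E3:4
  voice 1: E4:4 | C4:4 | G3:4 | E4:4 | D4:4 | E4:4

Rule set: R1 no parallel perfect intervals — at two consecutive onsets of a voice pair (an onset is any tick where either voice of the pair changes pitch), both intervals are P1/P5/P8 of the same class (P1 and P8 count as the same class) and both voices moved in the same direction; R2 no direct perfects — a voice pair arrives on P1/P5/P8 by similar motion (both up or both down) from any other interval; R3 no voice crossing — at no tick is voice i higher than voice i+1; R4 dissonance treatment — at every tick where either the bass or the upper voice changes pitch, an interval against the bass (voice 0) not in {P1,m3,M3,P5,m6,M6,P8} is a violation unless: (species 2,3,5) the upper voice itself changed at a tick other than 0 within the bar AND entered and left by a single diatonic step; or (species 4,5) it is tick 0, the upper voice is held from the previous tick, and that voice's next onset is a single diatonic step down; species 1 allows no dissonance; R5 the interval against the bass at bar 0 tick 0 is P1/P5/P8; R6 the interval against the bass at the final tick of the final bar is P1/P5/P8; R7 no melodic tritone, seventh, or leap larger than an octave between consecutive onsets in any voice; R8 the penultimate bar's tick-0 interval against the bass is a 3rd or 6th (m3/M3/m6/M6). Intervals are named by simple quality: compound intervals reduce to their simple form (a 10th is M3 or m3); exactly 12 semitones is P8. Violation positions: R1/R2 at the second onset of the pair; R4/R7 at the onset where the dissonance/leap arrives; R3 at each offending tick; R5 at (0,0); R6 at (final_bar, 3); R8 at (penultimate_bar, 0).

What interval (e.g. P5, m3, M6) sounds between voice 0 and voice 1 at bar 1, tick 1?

voice 0=F3 voice 1=C4 -> P5

P5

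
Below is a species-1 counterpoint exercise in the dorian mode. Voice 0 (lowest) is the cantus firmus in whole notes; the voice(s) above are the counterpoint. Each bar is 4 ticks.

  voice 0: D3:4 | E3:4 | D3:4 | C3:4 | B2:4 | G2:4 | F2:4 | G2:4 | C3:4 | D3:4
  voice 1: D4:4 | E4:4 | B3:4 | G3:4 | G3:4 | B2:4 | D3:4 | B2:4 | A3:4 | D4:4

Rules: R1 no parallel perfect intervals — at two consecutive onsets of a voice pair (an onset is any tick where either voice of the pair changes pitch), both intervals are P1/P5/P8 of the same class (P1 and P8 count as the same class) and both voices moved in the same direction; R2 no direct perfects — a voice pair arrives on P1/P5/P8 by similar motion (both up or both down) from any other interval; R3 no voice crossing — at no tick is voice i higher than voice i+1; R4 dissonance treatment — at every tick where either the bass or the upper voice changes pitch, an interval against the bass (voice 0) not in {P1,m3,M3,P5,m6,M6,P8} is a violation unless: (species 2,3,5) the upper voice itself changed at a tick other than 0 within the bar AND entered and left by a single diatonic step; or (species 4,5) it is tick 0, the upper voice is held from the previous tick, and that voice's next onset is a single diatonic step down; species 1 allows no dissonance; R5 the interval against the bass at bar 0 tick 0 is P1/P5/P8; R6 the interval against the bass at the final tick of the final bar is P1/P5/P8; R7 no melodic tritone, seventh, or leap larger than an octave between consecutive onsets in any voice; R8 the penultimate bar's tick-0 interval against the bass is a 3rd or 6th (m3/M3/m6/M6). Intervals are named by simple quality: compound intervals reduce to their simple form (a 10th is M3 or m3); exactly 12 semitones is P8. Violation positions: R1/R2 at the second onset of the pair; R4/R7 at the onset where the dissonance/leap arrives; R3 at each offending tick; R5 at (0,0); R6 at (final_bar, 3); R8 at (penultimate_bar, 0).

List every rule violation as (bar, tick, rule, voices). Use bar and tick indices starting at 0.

bar 0: v0=D3 v1=D4 downbeat P8
bar 1: v0=E3 v1=E4 downbeat P8
bar 2: v0=D3 v1=B3 downbeat M6
bar 3: v0=C3 v1=G3 downbeat P5
bar 4: v0=B2 v1=G3 downbeat m6
bar 5: v0=G2 v1=B2 downbeat M3
bar 6: v0=F2 v1=D3 downbeat M6
bar 7: v0=G2 v1=B2 downbeat M3
bar 8: v0=C3 v1=A3 downbeat M6
bar 9: v0=D3 v1=D4 downbeat P8
  -> R1 @ bar 1 tick 0 v(0, 1): D3/D4 P8 -> E3/E4 P8 similar
  -> R2 @ bar 3 tick 0 v(0, 1): D3/B3 M6 -> C3/G3 P5 similar
  -> R7 @ bar 8 tick 0 v(1,): B2->A3 leap 10st
  -> R2 @ bar 9 tick 0 v(0, 1): C3/A3 M6 -> D3/D4 P8 similar

(1, 0, R1, (0, 1))
(3, 0, R2, (0, 1))
(8, 0, R7, (1,))
(9, 0, R2, (0, 1))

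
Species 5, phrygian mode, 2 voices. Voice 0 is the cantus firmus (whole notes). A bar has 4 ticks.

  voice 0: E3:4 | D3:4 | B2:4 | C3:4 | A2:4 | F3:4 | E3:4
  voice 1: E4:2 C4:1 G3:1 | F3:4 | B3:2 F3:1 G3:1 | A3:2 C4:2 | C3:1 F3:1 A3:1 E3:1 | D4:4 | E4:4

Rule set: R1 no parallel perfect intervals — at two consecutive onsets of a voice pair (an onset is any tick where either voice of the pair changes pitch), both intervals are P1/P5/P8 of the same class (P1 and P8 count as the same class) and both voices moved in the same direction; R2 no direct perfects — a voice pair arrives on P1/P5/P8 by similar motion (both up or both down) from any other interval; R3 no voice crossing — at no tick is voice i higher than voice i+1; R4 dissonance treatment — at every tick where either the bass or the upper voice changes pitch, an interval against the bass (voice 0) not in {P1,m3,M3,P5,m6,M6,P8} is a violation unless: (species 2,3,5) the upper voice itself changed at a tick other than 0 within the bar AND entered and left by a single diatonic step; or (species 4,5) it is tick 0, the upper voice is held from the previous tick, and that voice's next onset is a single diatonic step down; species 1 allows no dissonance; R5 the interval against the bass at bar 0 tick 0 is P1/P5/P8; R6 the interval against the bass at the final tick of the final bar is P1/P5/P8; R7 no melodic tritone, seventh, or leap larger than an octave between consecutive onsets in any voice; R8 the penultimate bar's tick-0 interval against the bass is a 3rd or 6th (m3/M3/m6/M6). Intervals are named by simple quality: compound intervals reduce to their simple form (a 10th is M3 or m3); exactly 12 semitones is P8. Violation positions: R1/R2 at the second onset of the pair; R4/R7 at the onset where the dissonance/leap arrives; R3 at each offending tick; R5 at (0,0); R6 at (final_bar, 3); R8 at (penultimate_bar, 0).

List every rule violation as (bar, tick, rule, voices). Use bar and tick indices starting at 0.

bar 0: v0=E3 v1=E4 downbeat P8
bar 1: v0=D3 v1=F3 downbeat m3
bar 2: v0=B2 v1=B3 downbeat P8
bar 3: v0=C3 v1=A3 downbeat M6
bar 4: v0=A2 v1=C3 downbeat m3
bar 5: v0=F3 v1=D4 downbeat M6
bar 6: v0=E3 v1=E4 downbeat P8
  -> R7 @ bar 2 tick 0 v(1,): F3->B3 leap 6st
  -> R4 @ bar 2 tick 2 v(0, 1): B2/F3 TT untreated
  -> R7 @ bar 2 tick 2 v(1,): B3->F3 leap 6st
  -> R7 @ bar 5 tick 0 v(1,): E3->D4 leap 10st

(2, 0, R7, (1,))
(2, 2, R4, (0, 1))
(2, 2, R7, (1,))
(5, 0, R7, (1,))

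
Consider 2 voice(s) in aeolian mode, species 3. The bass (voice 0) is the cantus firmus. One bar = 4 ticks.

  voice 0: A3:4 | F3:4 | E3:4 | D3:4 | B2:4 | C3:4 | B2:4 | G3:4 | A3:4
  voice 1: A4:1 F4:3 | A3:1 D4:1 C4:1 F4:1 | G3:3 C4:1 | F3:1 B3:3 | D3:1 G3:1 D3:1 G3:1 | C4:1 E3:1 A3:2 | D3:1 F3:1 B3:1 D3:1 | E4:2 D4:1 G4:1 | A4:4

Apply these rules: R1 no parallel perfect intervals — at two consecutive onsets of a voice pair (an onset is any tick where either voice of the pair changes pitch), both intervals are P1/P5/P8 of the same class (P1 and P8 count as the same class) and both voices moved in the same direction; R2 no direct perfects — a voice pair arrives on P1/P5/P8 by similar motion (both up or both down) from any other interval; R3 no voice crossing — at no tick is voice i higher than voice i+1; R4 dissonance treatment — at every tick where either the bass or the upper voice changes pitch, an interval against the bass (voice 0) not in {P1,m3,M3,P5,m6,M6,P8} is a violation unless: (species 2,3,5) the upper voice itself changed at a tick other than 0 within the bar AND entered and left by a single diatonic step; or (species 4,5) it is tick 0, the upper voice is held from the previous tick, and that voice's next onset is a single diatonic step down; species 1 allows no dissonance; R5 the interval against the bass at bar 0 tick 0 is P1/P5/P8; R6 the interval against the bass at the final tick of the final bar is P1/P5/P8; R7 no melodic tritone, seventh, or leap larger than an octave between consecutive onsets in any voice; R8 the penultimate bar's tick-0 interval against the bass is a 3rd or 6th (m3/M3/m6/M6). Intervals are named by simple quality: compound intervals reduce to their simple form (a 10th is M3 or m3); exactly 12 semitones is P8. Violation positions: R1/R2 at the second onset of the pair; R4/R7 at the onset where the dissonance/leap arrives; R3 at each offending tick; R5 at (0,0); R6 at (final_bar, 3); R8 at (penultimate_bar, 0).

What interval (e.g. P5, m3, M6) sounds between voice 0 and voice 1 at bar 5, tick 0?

voice 0=C3 voice 1=C4 -> P8

P8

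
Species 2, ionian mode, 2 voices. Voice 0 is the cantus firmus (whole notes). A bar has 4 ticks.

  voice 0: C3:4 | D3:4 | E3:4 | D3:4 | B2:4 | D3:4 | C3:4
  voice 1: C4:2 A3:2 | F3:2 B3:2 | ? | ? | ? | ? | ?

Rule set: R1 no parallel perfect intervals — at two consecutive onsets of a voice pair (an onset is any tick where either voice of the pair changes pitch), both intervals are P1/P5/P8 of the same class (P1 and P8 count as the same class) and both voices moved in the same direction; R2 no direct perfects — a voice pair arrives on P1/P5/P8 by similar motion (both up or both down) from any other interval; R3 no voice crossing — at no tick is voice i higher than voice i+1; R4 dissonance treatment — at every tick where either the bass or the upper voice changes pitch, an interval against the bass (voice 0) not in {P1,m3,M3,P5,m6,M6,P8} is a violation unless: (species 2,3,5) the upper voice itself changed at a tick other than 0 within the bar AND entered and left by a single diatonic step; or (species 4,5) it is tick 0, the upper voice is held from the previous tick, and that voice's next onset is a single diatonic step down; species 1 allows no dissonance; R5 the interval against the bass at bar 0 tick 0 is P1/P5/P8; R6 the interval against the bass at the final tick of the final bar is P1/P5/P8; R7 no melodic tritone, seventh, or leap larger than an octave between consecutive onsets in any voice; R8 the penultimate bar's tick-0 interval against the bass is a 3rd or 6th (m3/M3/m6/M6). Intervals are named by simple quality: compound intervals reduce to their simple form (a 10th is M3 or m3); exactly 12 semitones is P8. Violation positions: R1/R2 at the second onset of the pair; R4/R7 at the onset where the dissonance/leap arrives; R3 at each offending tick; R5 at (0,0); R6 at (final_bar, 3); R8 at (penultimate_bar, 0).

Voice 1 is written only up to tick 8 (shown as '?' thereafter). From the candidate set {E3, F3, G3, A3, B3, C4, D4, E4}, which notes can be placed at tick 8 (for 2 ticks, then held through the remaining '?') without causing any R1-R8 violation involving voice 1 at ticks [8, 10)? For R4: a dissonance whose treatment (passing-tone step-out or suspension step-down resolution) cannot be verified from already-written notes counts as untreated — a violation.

E3: legal
F3: violates R4,R7
G3: legal
A3: violates R4
B3: legal
C4: legal
D4: violates R4
E4: violates R2

{B3, C4, E3, G3}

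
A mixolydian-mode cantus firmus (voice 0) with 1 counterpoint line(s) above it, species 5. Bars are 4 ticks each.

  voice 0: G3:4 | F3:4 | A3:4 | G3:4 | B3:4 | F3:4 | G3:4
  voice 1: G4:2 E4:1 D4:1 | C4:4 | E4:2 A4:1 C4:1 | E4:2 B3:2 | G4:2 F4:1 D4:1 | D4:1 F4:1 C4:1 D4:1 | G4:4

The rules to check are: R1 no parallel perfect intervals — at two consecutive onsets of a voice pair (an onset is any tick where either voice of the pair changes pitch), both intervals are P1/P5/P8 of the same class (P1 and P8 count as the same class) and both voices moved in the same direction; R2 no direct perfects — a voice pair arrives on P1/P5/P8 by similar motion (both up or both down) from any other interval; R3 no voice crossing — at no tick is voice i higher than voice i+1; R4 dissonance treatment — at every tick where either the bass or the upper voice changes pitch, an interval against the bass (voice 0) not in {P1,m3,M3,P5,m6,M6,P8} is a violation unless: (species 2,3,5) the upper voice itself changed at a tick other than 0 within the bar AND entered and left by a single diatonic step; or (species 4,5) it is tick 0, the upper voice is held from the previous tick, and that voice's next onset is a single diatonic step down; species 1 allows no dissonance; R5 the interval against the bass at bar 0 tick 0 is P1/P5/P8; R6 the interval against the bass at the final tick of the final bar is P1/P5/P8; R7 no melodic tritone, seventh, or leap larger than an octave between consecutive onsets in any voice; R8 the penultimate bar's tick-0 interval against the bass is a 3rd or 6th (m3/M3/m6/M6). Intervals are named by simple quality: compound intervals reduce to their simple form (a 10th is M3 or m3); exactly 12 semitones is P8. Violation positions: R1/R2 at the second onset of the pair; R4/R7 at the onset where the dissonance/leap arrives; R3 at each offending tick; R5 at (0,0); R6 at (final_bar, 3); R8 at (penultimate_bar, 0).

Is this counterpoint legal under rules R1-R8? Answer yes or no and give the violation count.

No (5 violations)

bar 0: v0=G3 v1=G4 (P8)
bar 1: v0=F3 v1=C4 (P5)
bar 2: v0=A3 v1=E4 (P5)
bar 3: v0=G3 v1=E4 (M6)
bar 4: v0=B3 v1=G4 (m6)
bar 5: v0=F3 v1=D4 (M6)
bar 6: v0=G3 v1=G4 (P8)
  R1 @ bar1.0: G3/D4 P5 -> F3/C4 P5 similar
  R1 @ bar2.0: F3/C4 P5 -> A3/E4 P5 similar
  R4 @ bar4.2: B3/F4 TT untreated
  R7 @ bar5.0: B3->F3 leap 6st
  R2 @ bar6.0: F3/D4 M6 -> G3/G4 P8 similar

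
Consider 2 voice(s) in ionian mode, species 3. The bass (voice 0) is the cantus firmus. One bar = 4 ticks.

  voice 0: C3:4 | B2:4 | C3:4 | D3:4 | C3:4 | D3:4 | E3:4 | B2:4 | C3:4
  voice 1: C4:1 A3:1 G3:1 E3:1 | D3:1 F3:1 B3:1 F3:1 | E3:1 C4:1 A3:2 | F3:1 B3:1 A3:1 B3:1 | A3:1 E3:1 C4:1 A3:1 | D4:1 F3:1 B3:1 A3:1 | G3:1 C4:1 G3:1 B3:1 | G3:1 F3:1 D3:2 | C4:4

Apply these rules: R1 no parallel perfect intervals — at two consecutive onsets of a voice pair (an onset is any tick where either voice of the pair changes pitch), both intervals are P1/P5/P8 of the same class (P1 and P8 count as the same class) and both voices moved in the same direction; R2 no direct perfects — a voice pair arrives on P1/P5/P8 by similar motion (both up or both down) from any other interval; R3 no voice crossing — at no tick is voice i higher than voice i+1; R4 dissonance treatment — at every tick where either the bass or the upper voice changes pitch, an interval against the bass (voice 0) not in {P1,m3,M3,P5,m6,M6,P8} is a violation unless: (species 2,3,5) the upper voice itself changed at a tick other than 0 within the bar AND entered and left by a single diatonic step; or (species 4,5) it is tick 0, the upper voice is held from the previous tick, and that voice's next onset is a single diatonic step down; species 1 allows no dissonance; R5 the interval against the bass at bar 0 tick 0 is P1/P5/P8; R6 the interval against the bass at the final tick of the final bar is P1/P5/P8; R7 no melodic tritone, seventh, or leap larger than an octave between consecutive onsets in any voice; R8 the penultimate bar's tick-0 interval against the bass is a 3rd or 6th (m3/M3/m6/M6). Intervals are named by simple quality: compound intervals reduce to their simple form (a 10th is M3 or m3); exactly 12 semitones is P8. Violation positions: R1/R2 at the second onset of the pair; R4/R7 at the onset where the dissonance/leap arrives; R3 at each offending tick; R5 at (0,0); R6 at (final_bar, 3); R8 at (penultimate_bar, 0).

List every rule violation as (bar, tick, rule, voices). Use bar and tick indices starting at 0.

(1, 1, R4, (0, 1))
(1, 2, R7, (1,))
(1, 3, R4, (0, 1))
(1, 3, R7, (1,))
(3, 1, R7, (1,))
(5, 0, R2, (0, 1))
(5, 2, R7, (1,))
(7, 1, R4, (0, 1))
(8, 0, R2, (0, 1))
(8, 0, R7, (1,))

bar 0: v0=C3 v1=C4 downbeat P8
bar 1: v0=B2 v1=D3 downbeat m3
bar 2: v0=C3 v1=E3 downbeat M3
bar 3: v0=D3 v1=F3 downbeat m3
bar 4: v0=C3 v1=A3 downbeat M6
bar 5: v0=D3 v1=D4 downbeat P8
bar 6: v0=E3 v1=G3 downbeat m3
bar 7: v0=B2 v1=G3 downbeat m6
bar 8: v0=C3 v1=C4 downbeat P8
  -> R4 @ bar 1 tick 1 v(0, 1): B2/F3 TT untreated
  -> R7 @ bar 1 tick 2 v(1,): F3->B3 leap 6st
  -> R4 @ bar 1 tick 3 v(0, 1): B2/F3 TT untreated
  -> R7 @ bar 1 tick 3 v(1,): B3->F3 leap 6st
  -> R7 @ bar 3 tick 1 v(1,): F3->B3 leap 6st
  -> R2 @ bar 5 tick 0 v(0, 1): C3/A3 M6 -> D3/D4 P8 similar
  -> R7 @ bar 5 tick 2 v(1,): F3->B3 leap 6st
  -> R4 @ bar 7 tick 1 v(0, 1): B2/F3 TT untreated
  -> R2 @ bar 8 tick 0 v(0, 1): B2/D3 m3 -> C3/C4 P8 similar
  -> R7 @ bar 8 tick 0 v(1,): D3->C4 leap 10st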